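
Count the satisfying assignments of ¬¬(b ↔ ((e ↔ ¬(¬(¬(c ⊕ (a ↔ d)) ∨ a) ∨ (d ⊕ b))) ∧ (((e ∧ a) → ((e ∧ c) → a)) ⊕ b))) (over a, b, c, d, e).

8

a  b  c  d  e  |  φ
0  0  0  0  0  |  0
0  0  0  0  1  |  1
0  0  0  1  0  |  0
0  0  0  1  1  |  1
0  0  1  0  0  |  1
0  0  1  0  1  |  0
0  0  1  1  0  |  0
0  0  1  1  1  |  1
0  1  0  0  0  |  0
0  1  0  0  1  |  0
0  1  0  1  0  |  0
0  1  0  1  1  |  0
0  1  1  0  0  |  0
0  1  1  0  1  |  0
0  1  1  1  0  |  0
0  1  1  1  1  |  0
1  0  0  0  0  |  1
1  0  0  0  1  |  0
1  0  0  1  0  |  0
1  0  0  1  1  |  1
1  0  1  0  0  |  1
1  0  1  0  1  |  0
1  0  1  1  0  |  0
1  0  1  1  1  |  1
1  1  0  0  0  |  0
1  1  0  0  1  |  0
1  1  0  1  0  |  0
1  1  0  1  1  |  0
1  1  1  0  0  |  0
1  1  1  0  1  |  0
1  1  1  1  0  |  0
1  1  1  1  1  |  0
The formula is true on 8 of the 32 rows.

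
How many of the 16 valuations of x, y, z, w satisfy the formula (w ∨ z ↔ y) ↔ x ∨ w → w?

8

x | y | z | w || (((w ∨ z) ↔ y) ↔ ((x ∨ w) → w))
T | T | T | T ||                T               
T | T | T | F ||                F               
T | T | F | T ||                T               
T | T | F | F ||                T               
T | F | T | T ||                F               
T | F | T | F ||                T               
T | F | F | T ||                F               
T | F | F | F ||                F               
F | T | T | T ||                T               
F | T | T | F ||                T               
F | T | F | T ||                T               
F | T | F | F ||                F               
F | F | T | T ||                F               
F | F | T | F ||                F               
F | F | F | T ||                F               
F | F | F | F ||                T               
The formula is true on 8 of the 16 rows.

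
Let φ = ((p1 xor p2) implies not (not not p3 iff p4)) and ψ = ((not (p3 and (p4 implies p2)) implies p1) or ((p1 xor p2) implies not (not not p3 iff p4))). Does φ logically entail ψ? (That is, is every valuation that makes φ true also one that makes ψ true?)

p1 | p2 | p3 | p4 | φ | ψ
-- | -- | -- | -- | - | -
T  | T  | T  | T  | T | T
T  | T  | T  | F  | T | T
T  | T  | F  | T  | T | T
T  | T  | F  | F  | T | T
T  | F  | T  | T  | F | T
T  | F  | T  | F  | T | T
T  | F  | F  | T  | T | T
T  | F  | F  | F  | F | T
F  | T  | T  | T  | F | T
F  | T  | T  | F  | T | T
F  | T  | F  | T  | T | T
F  | T  | F  | F  | F | F
F  | F  | T  | T  | T | T
F  | F  | T  | F  | T | T
F  | F  | F  | T  | T | T
F  | F  | F  | F  | T | T
In every row where φ is true, ψ is also true, so φ ⊨ ψ.

yes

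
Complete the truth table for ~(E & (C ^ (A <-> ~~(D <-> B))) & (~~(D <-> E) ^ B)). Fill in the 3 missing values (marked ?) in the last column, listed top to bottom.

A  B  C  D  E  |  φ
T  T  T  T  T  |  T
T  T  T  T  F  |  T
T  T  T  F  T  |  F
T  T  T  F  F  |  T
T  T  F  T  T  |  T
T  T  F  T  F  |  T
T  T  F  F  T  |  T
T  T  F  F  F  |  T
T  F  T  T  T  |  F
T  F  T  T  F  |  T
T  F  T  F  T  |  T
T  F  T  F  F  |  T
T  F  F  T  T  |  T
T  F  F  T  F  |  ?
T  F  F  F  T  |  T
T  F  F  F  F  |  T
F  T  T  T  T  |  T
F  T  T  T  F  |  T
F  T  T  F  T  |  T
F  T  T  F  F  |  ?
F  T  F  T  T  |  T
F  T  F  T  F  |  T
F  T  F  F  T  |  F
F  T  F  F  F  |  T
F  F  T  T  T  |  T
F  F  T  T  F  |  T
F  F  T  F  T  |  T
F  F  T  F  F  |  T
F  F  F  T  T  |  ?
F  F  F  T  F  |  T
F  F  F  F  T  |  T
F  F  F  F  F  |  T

T, T, F

Row A=T, B=F, C=F, D=T, E=F: (C ^ (A <-> ~~(D <-> B))) = F, (~~(D <-> E) ^ B) = F, (E & (C ^ (A <-> ~~(D <-> B))) & (~~(D <-> E) ^ B)) = F, so the formula = T.
Row A=F, B=T, C=T, D=F, E=F: (C ^ (A <-> ~~(D <-> B))) = F, (~~(D <-> E) ^ B) = F, (E & (C ^ (A <-> ~~(D <-> B))) & (~~(D <-> E) ^ B)) = F, so the formula = T.
Row A=F, B=F, C=F, D=T, E=T: (C ^ (A <-> ~~(D <-> B))) = T, (~~(D <-> E) ^ B) = T, (E & (C ^ (A <-> ~~(D <-> B))) & (~~(D <-> E) ^ B)) = T, so the formula = F.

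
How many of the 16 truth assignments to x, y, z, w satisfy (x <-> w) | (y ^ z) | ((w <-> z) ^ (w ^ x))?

x | y | z | w | φ
- | - | - | - | -
1 | 1 | 1 | 1 | 1
1 | 1 | 1 | 0 | 1
1 | 1 | 0 | 1 | 1
1 | 1 | 0 | 0 | 1
1 | 0 | 1 | 1 | 1
1 | 0 | 1 | 0 | 1
1 | 0 | 0 | 1 | 1
1 | 0 | 0 | 0 | 0
0 | 1 | 1 | 1 | 0
0 | 1 | 1 | 0 | 1
0 | 1 | 0 | 1 | 1
0 | 1 | 0 | 0 | 1
0 | 0 | 1 | 1 | 1
0 | 0 | 1 | 0 | 1
0 | 0 | 0 | 1 | 1
0 | 0 | 0 | 0 | 1
The formula is true on 14 of the 16 rows.

14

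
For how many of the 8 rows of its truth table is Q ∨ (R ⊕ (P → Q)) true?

  P   |   Q   |   R   || (P → Q) | (R ⊕ (P → Q)) | (Q ∨ (R ⊕ (P → Q)))
False | False | False ||   True  |      True     |         True       
False | False |  True ||   True  |     False     |        False       
False |  True | False ||   True  |      True     |         True       
False |  True |  True ||   True  |     False     |         True       
 True | False | False ||  False  |     False     |        False       
 True | False |  True ||  False  |      True     |         True       
 True |  True | False ||   True  |      True     |         True       
 True |  True |  True ||   True  |     False     |         True       
The formula is true on 6 of the 8 rows.

6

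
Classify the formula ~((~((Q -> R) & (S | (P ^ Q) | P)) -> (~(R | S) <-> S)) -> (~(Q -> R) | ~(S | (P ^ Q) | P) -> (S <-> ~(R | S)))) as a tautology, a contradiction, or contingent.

contradiction

P  Q  R  S     (Q -> R)  (P ^ Q)  (S | (P ^ Q) | P)  (R | S)  ~(R | S)  (~(R | S) <-> S)  ~(Q -> R)  ~(S | (P ^ Q) | P)  (S <-> ~(R | S))  φ
T  T  T  T        T         F             T             T        F             F              F              F                  F          F
T  T  T  F        T         F             T             T        F             T              F              F                  T          F
T  T  F  T        F         F             T             T        F             F              T              F                  F          F
T  T  F  F        F         F             T             F        T             F              T              F                  F          F
T  F  T  T        T         T             T             T        F             F              F              F                  F          F
T  F  T  F        T         T             T             T        F             T              F              F                  T          F
T  F  F  T        T         T             T             T        F             F              F              F                  F          F
T  F  F  F        T         T             T             F        T             F              F              F                  F          F
F  T  T  T        T         T             T             T        F             F              F              F                  F          F
F  T  T  F        T         T             T             T        F             T              F              F                  T          F
F  T  F  T        F         T             T             T        F             F              T              F                  F          F
F  T  F  F        F         T             T             F        T             F              T              F                  F          F
F  F  T  T        T         F             T             T        F             F              F              F                  F          F
F  F  T  F        T         F             F             T        F             T              F              T                  T          F
F  F  F  T        T         F             T             T        F             F              F              F                  F          F
F  F  F  F        T         F             F             F        T             F              F              T                  F          F
Every row is F, so the formula is a contradiction.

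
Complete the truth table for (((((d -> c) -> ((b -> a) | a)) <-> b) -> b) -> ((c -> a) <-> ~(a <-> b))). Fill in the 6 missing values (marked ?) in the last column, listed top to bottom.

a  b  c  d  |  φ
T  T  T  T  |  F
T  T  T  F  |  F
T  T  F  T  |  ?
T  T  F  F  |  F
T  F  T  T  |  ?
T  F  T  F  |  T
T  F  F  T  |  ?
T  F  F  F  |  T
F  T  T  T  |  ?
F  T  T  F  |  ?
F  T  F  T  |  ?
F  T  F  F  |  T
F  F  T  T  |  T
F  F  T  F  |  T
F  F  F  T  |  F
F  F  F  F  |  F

F, T, T, F, F, T

Row a=T, b=T, c=F, d=T: ((((d -> c) -> ((b -> a) | a)) <-> b) -> b) = T, ((c -> a) <-> ~(a <-> b)) = F, so the formula = F.
Row a=T, b=F, c=T, d=T: ((((d -> c) -> ((b -> a) | a)) <-> b) -> b) = T, ((c -> a) <-> ~(a <-> b)) = T, so the formula = T.
Row a=T, b=F, c=F, d=T: ((((d -> c) -> ((b -> a) | a)) <-> b) -> b) = T, ((c -> a) <-> ~(a <-> b)) = T, so the formula = T.
Row a=F, b=T, c=T, d=T: ((((d -> c) -> ((b -> a) | a)) <-> b) -> b) = T, ((c -> a) <-> ~(a <-> b)) = F, so the formula = F.
Row a=F, b=T, c=T, d=F: ((((d -> c) -> ((b -> a) | a)) <-> b) -> b) = T, ((c -> a) <-> ~(a <-> b)) = F, so the formula = F.
Row a=F, b=T, c=F, d=T: ((((d -> c) -> ((b -> a) | a)) <-> b) -> b) = T, ((c -> a) <-> ~(a <-> b)) = T, so the formula = T.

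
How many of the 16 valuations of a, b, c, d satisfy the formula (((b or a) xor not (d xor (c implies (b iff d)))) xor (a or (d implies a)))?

a | b | c | d || φ
F | F | F | F || T
F | F | F | T || T
F | F | T | F || T
F | F | T | T || F
F | T | F | F || F
F | T | F | T || F
F | T | T | F || T
F | T | T | T || F
T | F | F | F || F
T | F | F | T || T
T | F | T | F || F
T | F | T | T || F
T | T | F | F || F
T | T | F | T || T
T | T | T | F || T
T | T | T | T || T
The formula is true on 8 of the 16 rows.

8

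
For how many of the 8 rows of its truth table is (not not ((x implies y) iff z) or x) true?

x  y  z  |  (x implies y)  ((x implies y) iff z)  not ((x implies y) iff z)  φ
T  T  T  |        T                  T                        F              T
T  T  F  |        T                  F                        T              T
T  F  T  |        F                  F                        T              T
T  F  F  |        F                  T                        F              T
F  T  T  |        T                  T                        F              T
F  T  F  |        T                  F                        T              F
F  F  T  |        T                  T                        F              T
F  F  F  |        T                  F                        T              F
The formula is true on 6 of the 8 rows.

6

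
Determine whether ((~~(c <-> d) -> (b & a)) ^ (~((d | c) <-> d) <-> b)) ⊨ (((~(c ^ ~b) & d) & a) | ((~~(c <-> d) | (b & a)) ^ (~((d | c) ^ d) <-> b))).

  a   |   b   |   c   |   d   |   φ   |   ψ  
----- | ----- | ----- | ----- | ----- | -----
 True |  True |  True |  True |  True | False
 True |  True |  True | False | False |  True
 True |  True | False |  True |  True |  True
 True |  True | False | False |  True | False
 True | False |  True |  True |  True |  True
 True | False |  True | False |  True |  True
 True | False | False |  True | False | False
 True | False | False | False |  True |  True
False |  True |  True |  True | False | False
False |  True |  True | False | False | False
False |  True | False |  True |  True |  True
False |  True | False | False | False | False
False | False |  True |  True |  True |  True
False | False |  True | False |  True |  True
False | False | False |  True | False | False
False | False | False | False |  True |  True
At a=True, b=True, c=True, d=True we have φ true but ψ false, so φ does not entail ψ.

no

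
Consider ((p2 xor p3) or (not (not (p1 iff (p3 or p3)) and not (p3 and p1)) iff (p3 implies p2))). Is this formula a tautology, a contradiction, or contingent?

contingent

p1  p2  p3  |  (p2 xor p3)  (p3 or p3)  (p1 iff (p3 or p3))  not (p1 iff (p3 or p3))  (p3 and p1)  not (p3 and p1)  (p3 implies p2)  φ
T   T   T   |       F           T                T                      F                  T              F                T         T
T   T   F   |       T           F                F                      T                  F              T                T         T
T   F   T   |       T           T                T                      F                  T              F                F         T
T   F   F   |       F           F                F                      T                  F              T                T         F
F   T   T   |       F           T                F                      T                  F              T                T         F
F   T   F   |       T           F                T                      F                  F              T                T         T
F   F   T   |       T           T                F                      T                  F              T                F         T
F   F   F   |       F           F                T                      F                  F              T                T         T
6 of 8 rows are T, so the formula is contingent.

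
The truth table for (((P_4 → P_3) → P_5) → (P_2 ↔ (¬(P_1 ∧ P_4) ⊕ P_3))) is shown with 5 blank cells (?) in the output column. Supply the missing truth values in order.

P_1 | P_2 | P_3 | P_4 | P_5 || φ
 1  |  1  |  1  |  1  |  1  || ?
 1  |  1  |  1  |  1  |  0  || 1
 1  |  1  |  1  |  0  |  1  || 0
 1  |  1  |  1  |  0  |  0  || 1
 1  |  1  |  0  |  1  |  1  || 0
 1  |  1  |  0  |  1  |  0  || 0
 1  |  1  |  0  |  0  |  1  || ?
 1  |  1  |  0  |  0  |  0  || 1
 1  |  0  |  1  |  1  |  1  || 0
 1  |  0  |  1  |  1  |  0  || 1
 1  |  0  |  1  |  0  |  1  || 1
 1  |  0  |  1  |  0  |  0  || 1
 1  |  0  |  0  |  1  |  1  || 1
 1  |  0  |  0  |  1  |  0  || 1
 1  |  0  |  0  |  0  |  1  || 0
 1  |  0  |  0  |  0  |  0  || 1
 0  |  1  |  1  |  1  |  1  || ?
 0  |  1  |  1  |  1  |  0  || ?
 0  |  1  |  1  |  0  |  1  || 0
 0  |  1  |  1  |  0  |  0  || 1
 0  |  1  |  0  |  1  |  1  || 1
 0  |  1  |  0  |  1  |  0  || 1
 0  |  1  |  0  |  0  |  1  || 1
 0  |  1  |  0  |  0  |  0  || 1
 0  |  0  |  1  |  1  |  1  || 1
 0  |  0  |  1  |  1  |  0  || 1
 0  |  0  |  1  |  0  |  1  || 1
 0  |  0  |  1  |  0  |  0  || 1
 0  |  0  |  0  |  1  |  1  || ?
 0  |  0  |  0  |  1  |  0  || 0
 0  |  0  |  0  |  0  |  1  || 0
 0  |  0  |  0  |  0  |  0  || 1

1, 1, 0, 1, 0

Row P_1=1, P_2=1, P_3=1, P_4=1, P_5=1: ((P_4 → P_3) → P_5) = 1, (P_2 ↔ (¬(P_1 ∧ P_4) ⊕ P_3)) = 1, so the formula = 1.
Row P_1=1, P_2=1, P_3=0, P_4=0, P_5=1: ((P_4 → P_3) → P_5) = 1, (P_2 ↔ (¬(P_1 ∧ P_4) ⊕ P_3)) = 1, so the formula = 1.
Row P_1=0, P_2=1, P_3=1, P_4=1, P_5=1: ((P_4 → P_3) → P_5) = 1, (P_2 ↔ (¬(P_1 ∧ P_4) ⊕ P_3)) = 0, so the formula = 0.
Row P_1=0, P_2=1, P_3=1, P_4=1, P_5=0: ((P_4 → P_3) → P_5) = 0, (P_2 ↔ (¬(P_1 ∧ P_4) ⊕ P_3)) = 0, so the formula = 1.
Row P_1=0, P_2=0, P_3=0, P_4=1, P_5=1: ((P_4 → P_3) → P_5) = 1, (P_2 ↔ (¬(P_1 ∧ P_4) ⊕ P_3)) = 0, so the formula = 0.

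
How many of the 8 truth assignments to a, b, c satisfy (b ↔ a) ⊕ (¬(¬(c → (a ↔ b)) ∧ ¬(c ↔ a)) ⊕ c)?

  a   |   b   |   c   |   φ  
----- | ----- | ----- | -----
 True |  True |  True |  True
 True |  True | False | False
 True | False |  True | False
 True | False | False |  True
False |  True |  True |  True
False |  True | False |  True
False | False |  True |  True
False | False | False | False
The formula is true on 5 of the 8 rows.

5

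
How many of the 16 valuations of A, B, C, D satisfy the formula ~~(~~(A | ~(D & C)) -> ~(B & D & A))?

  A      B      C      D       (D & C)  ~(D & C)  (A | ~(D & C))  ~(A | ~(D & C))  ~~(A | ~(D & C))  (B & D & A)  ~(B & D & A)    φ  
False  False  False  False      False     True         True            False             True           False         True       True
False  False  False   True      False     True         True            False             True           False         True       True
False  False   True  False      False     True         True            False             True           False         True       True
False  False   True   True       True    False        False             True            False           False         True       True
False   True  False  False      False     True         True            False             True           False         True       True
False   True  False   True      False     True         True            False             True           False         True       True
False   True   True  False      False     True         True            False             True           False         True       True
False   True   True   True       True    False        False             True            False           False         True       True
 True  False  False  False      False     True         True            False             True           False         True       True
 True  False  False   True      False     True         True            False             True           False         True       True
 True  False   True  False      False     True         True            False             True           False         True       True
 True  False   True   True       True    False         True            False             True           False         True       True
 True   True  False  False      False     True         True            False             True           False         True       True
 True   True  False   True      False     True         True            False             True            True        False      False
 True   True   True  False      False     True         True            False             True           False         True       True
 True   True   True   True       True    False         True            False             True            True        False      False
The formula is true on 14 of the 16 rows.

14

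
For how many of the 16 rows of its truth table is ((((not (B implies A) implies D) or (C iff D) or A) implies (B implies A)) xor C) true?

A  B  C  D  |  (B implies A)  not (B implies A)  (C iff D)  φ
T  T  T  T  |        T                F              T      F
T  T  T  F  |        T                F              F      F
T  T  F  T  |        T                F              F      T
T  T  F  F  |        T                F              T      T
T  F  T  T  |        T                F              T      F
T  F  T  F  |        T                F              F      F
T  F  F  T  |        T                F              F      T
T  F  F  F  |        T                F              T      T
F  T  T  T  |        F                T              T      T
F  T  T  F  |        F                T              F      F
F  T  F  T  |        F                T              F      F
F  T  F  F  |        F                T              T      F
F  F  T  T  |        T                F              T      F
F  F  T  F  |        T                F              F      F
F  F  F  T  |        T                F              F      T
F  F  F  F  |        T                F              T      T
The formula is true on 7 of the 16 rows.

7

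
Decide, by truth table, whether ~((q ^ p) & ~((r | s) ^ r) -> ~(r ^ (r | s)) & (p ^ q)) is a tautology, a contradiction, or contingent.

p | q | r | s || φ
0 | 0 | 0 | 0 || 0
0 | 0 | 0 | 1 || 0
0 | 0 | 1 | 0 || 0
0 | 0 | 1 | 1 || 0
0 | 1 | 0 | 0 || 0
0 | 1 | 0 | 1 || 0
0 | 1 | 1 | 0 || 0
0 | 1 | 1 | 1 || 0
1 | 0 | 0 | 0 || 0
1 | 0 | 0 | 1 || 0
1 | 0 | 1 | 0 || 0
1 | 0 | 1 | 1 || 0
1 | 1 | 0 | 0 || 0
1 | 1 | 0 | 1 || 0
1 | 1 | 1 | 0 || 0
1 | 1 | 1 | 1 || 0
Every row is 0, so the formula is a contradiction.

contradiction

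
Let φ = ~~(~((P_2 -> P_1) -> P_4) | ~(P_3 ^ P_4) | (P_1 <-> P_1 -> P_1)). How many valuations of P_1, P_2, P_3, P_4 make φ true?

P_1 | P_2 | P_3 | P_4 || (P_2 -> P_1) | ((P_2 -> P_1) -> P_4) | ~((P_2 -> P_1) -> P_4) | (P_3 ^ P_4) | ~(P_3 ^ P_4) | (P_1 -> P_1) | (P_1 <-> (P_1 -> P_1)) | φ
 F  |  F  |  F  |  F  ||      T       |           F           |           T            |      F      |      T       |      T       |           F            | T
 F  |  F  |  F  |  T  ||      T       |           T           |           F            |      T      |      F       |      T       |           F            | F
 F  |  F  |  T  |  F  ||      T       |           F           |           T            |      T      |      F       |      T       |           F            | T
 F  |  F  |  T  |  T  ||      T       |           T           |           F            |      F      |      T       |      T       |           F            | T
 F  |  T  |  F  |  F  ||      F       |           T           |           F            |      F      |      T       |      T       |           F            | T
 F  |  T  |  F  |  T  ||      F       |           T           |           F            |      T      |      F       |      T       |           F            | F
 F  |  T  |  T  |  F  ||      F       |           T           |           F            |      T      |      F       |      T       |           F            | F
 F  |  T  |  T  |  T  ||      F       |           T           |           F            |      F      |      T       |      T       |           F            | T
 T  |  F  |  F  |  F  ||      T       |           F           |           T            |      F      |      T       |      T       |           T            | T
 T  |  F  |  F  |  T  ||      T       |           T           |           F            |      T      |      F       |      T       |           T            | T
 T  |  F  |  T  |  F  ||      T       |           F           |           T            |      T      |      F       |      T       |           T            | T
 T  |  F  |  T  |  T  ||      T       |           T           |           F            |      F      |      T       |      T       |           T            | T
 T  |  T  |  F  |  F  ||      T       |           F           |           T            |      F      |      T       |      T       |           T            | T
 T  |  T  |  F  |  T  ||      T       |           T           |           F            |      T      |      F       |      T       |           T            | T
 T  |  T  |  T  |  F  ||      T       |           F           |           T            |      T      |      F       |      T       |           T            | T
 T  |  T  |  T  |  T  ||      T       |           T           |           F            |      F      |      T       |      T       |           T            | T
The formula is true on 13 of the 16 rows.

13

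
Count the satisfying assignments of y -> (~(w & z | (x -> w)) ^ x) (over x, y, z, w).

10

x  y  z  w     (w & z)  (x -> w)  ((w & z) | (x -> w))  ~((w & z) | (x -> w))  (~((w & z) | (x -> w)) ^ x)  (y -> (~((w & z) | (x -> w)) ^ x))
1  1  1  1        1        1               1                      0                         1                               1                 
1  1  1  0        0        0               0                      1                         0                               0                 
1  1  0  1        0        1               1                      0                         1                               1                 
1  1  0  0        0        0               0                      1                         0                               0                 
1  0  1  1        1        1               1                      0                         1                               1                 
1  0  1  0        0        0               0                      1                         0                               1                 
1  0  0  1        0        1               1                      0                         1                               1                 
1  0  0  0        0        0               0                      1                         0                               1                 
0  1  1  1        1        1               1                      0                         0                               0                 
0  1  1  0        0        1               1                      0                         0                               0                 
0  1  0  1        0        1               1                      0                         0                               0                 
0  1  0  0        0        1               1                      0                         0                               0                 
0  0  1  1        1        1               1                      0                         0                               1                 
0  0  1  0        0        1               1                      0                         0                               1                 
0  0  0  1        0        1               1                      0                         0                               1                 
0  0  0  0        0        1               1                      0                         0                               1                 
The formula is true on 10 of the 16 rows.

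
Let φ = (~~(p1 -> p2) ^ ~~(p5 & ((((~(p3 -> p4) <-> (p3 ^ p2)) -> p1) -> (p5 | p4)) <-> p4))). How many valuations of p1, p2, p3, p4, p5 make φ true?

p1 | p2 | p3 | p4 | p5 || φ
1  | 1  | 1  | 1  | 1  || 0
1  | 1  | 1  | 1  | 0  || 1
1  | 1  | 1  | 0  | 1  || 1
1  | 1  | 1  | 0  | 0  || 1
1  | 1  | 0  | 1  | 1  || 0
1  | 1  | 0  | 1  | 0  || 1
1  | 1  | 0  | 0  | 1  || 1
1  | 1  | 0  | 0  | 0  || 1
1  | 0  | 1  | 1  | 1  || 1
1  | 0  | 1  | 1  | 0  || 0
1  | 0  | 1  | 0  | 1  || 0
1  | 0  | 1  | 0  | 0  || 0
1  | 0  | 0  | 1  | 1  || 1
1  | 0  | 0  | 1  | 0  || 0
1  | 0  | 0  | 0  | 1  || 0
1  | 0  | 0  | 0  | 0  || 0
0  | 1  | 1  | 1  | 1  || 0
0  | 1  | 1  | 1  | 0  || 1
0  | 1  | 1  | 0  | 1  || 1
0  | 1  | 1  | 0  | 0  || 1
0  | 1  | 0  | 1  | 1  || 0
0  | 1  | 0  | 1  | 0  || 1
0  | 1  | 0  | 0  | 1  || 1
0  | 1  | 0  | 0  | 0  || 1
0  | 0  | 1  | 1  | 1  || 0
0  | 0  | 1  | 1  | 0  || 1
0  | 0  | 1  | 0  | 1  || 1
0  | 0  | 1  | 0  | 0  || 1
0  | 0  | 0  | 1  | 1  || 0
0  | 0  | 0  | 1  | 0  || 1
0  | 0  | 0  | 0  | 1  || 1
0  | 0  | 0  | 0  | 0  || 1
The formula is true on 20 of the 32 rows.

20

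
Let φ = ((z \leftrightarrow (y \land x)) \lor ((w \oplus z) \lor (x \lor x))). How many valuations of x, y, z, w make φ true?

  x      y      z      w    |    φ  
False  False  False  False  |   True
False  False  False   True  |   True
False  False   True  False  |   True
False  False   True   True  |  False
False   True  False  False  |   True
False   True  False   True  |   True
False   True   True  False  |   True
False   True   True   True  |  False
 True  False  False  False  |   True
 True  False  False   True  |   True
 True  False   True  False  |   True
 True  False   True   True  |   True
 True   True  False  False  |   True
 True   True  False   True  |   True
 True   True   True  False  |   True
 True   True   True   True  |   True
The formula is true on 14 of the 16 rows.

14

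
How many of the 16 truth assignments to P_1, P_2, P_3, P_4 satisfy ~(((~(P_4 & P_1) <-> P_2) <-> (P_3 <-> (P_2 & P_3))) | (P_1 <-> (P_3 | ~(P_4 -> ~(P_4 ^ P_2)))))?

3

P_1  P_2  P_3  P_4  |  (P_4 & P_1)  ~(P_4 & P_1)  (~(P_4 & P_1) <-> P_2)  (P_2 & P_3)  (P_3 <-> (P_2 & P_3))  (P_4 ^ P_2)  ~(P_4 ^ P_2)  (P_4 -> ~(P_4 ^ P_2))  ~(P_4 -> ~(P_4 ^ P_2))  φ
 1    1    1    1   |       1            0                  0                  1                 1                 0            1                  1                      0             0
 1    1    1    0   |       0            1                  1                  1                 1                 1            0                  1                      0             0
 1    1    0    1   |       1            0                  0                  0                 1                 0            1                  1                      0             1
 1    1    0    0   |       0            1                  1                  0                 1                 1            0                  1                      0             0
 1    0    1    1   |       1            0                  1                  0                 0                 1            0                  0                      1             0
 1    0    1    0   |       0            1                  0                  0                 0                 0            1                  1                      0             0
 1    0    0    1   |       1            0                  1                  0                 1                 1            0                  0                      1             0
 1    0    0    0   |       0            1                  0                  0                 1                 0            1                  1                      0             1
 0    1    1    1   |       0            1                  1                  1                 1                 0            1                  1                      0             0
 0    1    1    0   |       0            1                  1                  1                 1                 1            0                  1                      0             0
 0    1    0    1   |       0            1                  1                  0                 1                 0            1                  1                      0             0
 0    1    0    0   |       0            1                  1                  0                 1                 1            0                  1                      0             0
 0    0    1    1   |       0            1                  0                  0                 0                 1            0                  0                      1             0
 0    0    1    0   |       0            1                  0                  0                 0                 0            1                  1                      0             0
 0    0    0    1   |       0            1                  0                  0                 1                 1            0                  0                      1             1
 0    0    0    0   |       0            1                  0                  0                 1                 0            1                  1                      0             0
The formula is true on 3 of the 16 rows.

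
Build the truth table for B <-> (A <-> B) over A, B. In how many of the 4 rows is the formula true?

  A   |   B   | (A <-> B) | (B <-> (A <-> B))
----- | ----- | --------- | -----------------
False | False |    True   |       False      
False |  True |   False   |       False      
 True | False |   False   |        True      
 True |  True |    True   |        True      
The formula is true on 2 of the 4 rows.

2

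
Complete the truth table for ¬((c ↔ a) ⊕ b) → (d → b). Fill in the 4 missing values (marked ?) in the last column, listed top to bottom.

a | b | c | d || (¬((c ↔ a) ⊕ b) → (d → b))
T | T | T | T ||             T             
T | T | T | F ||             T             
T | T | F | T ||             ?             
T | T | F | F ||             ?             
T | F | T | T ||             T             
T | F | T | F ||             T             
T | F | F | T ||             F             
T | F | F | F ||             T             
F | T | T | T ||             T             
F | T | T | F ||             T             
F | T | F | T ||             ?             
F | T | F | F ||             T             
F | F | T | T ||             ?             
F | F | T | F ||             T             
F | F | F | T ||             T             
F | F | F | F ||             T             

Row a=T, b=T, c=F, d=T: ¬((c ↔ a) ⊕ b) = F, (d → b) = T, so (¬((c ↔ a) ⊕ b) → (d → b)) = T.
Row a=T, b=T, c=F, d=F: ¬((c ↔ a) ⊕ b) = F, (d → b) = T, so (¬((c ↔ a) ⊕ b) → (d → b)) = T.
Row a=F, b=T, c=F, d=T: ¬((c ↔ a) ⊕ b) = T, (d → b) = T, so (¬((c ↔ a) ⊕ b) → (d → b)) = T.
Row a=F, b=F, c=T, d=T: ¬((c ↔ a) ⊕ b) = T, (d → b) = F, so (¬((c ↔ a) ⊕ b) → (d → b)) = F.

T, T, T, F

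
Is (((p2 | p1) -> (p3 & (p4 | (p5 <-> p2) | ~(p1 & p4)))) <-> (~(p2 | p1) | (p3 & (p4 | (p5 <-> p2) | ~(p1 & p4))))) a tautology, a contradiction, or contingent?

tautology

p1 | p2 | p3 | p4 | p5 | φ
-- | -- | -- | -- | -- | -
F  | F  | F  | F  | F  | T
F  | F  | F  | F  | T  | T
F  | F  | F  | T  | F  | T
F  | F  | F  | T  | T  | T
F  | F  | T  | F  | F  | T
F  | F  | T  | F  | T  | T
F  | F  | T  | T  | F  | T
F  | F  | T  | T  | T  | T
F  | T  | F  | F  | F  | T
F  | T  | F  | F  | T  | T
F  | T  | F  | T  | F  | T
F  | T  | F  | T  | T  | T
F  | T  | T  | F  | F  | T
F  | T  | T  | F  | T  | T
F  | T  | T  | T  | F  | T
F  | T  | T  | T  | T  | T
T  | F  | F  | F  | F  | T
T  | F  | F  | F  | T  | T
T  | F  | F  | T  | F  | T
T  | F  | F  | T  | T  | T
T  | F  | T  | F  | F  | T
T  | F  | T  | F  | T  | T
T  | F  | T  | T  | F  | T
T  | F  | T  | T  | T  | T
T  | T  | F  | F  | F  | T
T  | T  | F  | F  | T  | T
T  | T  | F  | T  | F  | T
T  | T  | F  | T  | T  | T
T  | T  | T  | F  | F  | T
T  | T  | T  | F  | T  | T
T  | T  | T  | T  | F  | T
T  | T  | T  | T  | T  | T
Every row is T, so the formula is a tautology.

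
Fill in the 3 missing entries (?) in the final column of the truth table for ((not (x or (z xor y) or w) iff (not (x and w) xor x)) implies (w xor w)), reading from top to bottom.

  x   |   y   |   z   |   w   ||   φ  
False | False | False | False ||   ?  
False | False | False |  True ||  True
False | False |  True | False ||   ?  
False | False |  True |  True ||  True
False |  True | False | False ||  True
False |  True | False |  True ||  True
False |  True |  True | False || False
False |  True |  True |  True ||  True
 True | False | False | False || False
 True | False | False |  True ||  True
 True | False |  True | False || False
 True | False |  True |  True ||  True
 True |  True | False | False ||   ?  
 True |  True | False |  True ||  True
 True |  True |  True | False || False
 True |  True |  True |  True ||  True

Row x=False, y=False, z=False, w=False: (not (x or (z xor y) or w) iff (not (x and w) xor x)) = True, (w xor w) = False, so the formula = False.
Row x=False, y=False, z=True, w=False: (not (x or (z xor y) or w) iff (not (x and w) xor x)) = False, (w xor w) = False, so the formula = True.
Row x=True, y=True, z=False, w=False: (not (x or (z xor y) or w) iff (not (x and w) xor x)) = True, (w xor w) = False, so the formula = False.

False, True, False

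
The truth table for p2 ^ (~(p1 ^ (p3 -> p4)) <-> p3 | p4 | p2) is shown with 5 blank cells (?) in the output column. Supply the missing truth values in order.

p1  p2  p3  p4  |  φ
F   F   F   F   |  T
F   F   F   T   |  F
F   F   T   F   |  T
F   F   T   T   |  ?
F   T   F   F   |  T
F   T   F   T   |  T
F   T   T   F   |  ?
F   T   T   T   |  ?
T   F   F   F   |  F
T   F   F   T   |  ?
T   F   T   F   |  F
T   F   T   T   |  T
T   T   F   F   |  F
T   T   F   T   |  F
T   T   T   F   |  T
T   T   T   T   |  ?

Row p1=F, p2=F, p3=T, p4=T: (~(p1 ^ (p3 -> p4)) <-> p3 | p4 | p2) = F, so the formula = F.
Row p1=F, p2=T, p3=T, p4=F: (~(p1 ^ (p3 -> p4)) <-> p3 | p4 | p2) = T, so the formula = F.
Row p1=F, p2=T, p3=T, p4=T: (~(p1 ^ (p3 -> p4)) <-> p3 | p4 | p2) = F, so the formula = T.
Row p1=T, p2=F, p3=F, p4=T: (~(p1 ^ (p3 -> p4)) <-> p3 | p4 | p2) = T, so the formula = T.
Row p1=T, p2=T, p3=T, p4=T: (~(p1 ^ (p3 -> p4)) <-> p3 | p4 | p2) = T, so the formula = F.

F, F, T, T, F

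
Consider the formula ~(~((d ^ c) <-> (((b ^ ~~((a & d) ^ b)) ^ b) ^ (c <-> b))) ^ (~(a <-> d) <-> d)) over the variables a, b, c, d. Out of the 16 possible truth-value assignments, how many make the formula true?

a | b | c | d | (d ^ c) | (a & d) | ((a & d) ^ b) | ~((a & d) ^ b) | ~~((a & d) ^ b) | (b ^ ~~((a & d) ^ b)) | ((b ^ ~~((a & d) ^ b)) ^ b) | (c <-> b) | (a <-> d) | ~(a <-> d) | (~(a <-> d) <-> d) | φ
- | - | - | - | ------- | ------- | ------------- | -------------- | --------------- | --------------------- | --------------------------- | --------- | --------- | ---------- | ------------------ | -
T | T | T | T |    F    |    T    |       F       |       T        |        F        |           T           |              F              |     T     |     T     |     F      |         F          | F
T | T | T | F |    T    |    F    |       T       |       F        |        T        |           F           |              T              |     T     |     F     |     T      |         F          | F
T | T | F | T |    T    |    T    |       F       |       T        |        F        |           T           |              F              |     F     |     T     |     F      |         F          | F
T | T | F | F |    F    |    F    |       T       |       F        |        T        |           F           |              T              |     F     |     F     |     T      |         F          | F
T | F | T | T |    F    |    T    |       T       |       F        |        T        |           T           |              T              |     F     |     T     |     F      |         F          | F
T | F | T | F |    T    |    F    |       F       |       T        |        F        |           F           |              F              |     F     |     F     |     T      |         F          | F
T | F | F | T |    T    |    T    |       T       |       F        |        T        |           T           |              T              |     T     |     T     |     F      |         F          | F
T | F | F | F |    F    |    F    |       F       |       T        |        F        |           F           |              F              |     T     |     F     |     T      |         F          | F
F | T | T | T |    F    |    F    |       T       |       F        |        T        |           F           |              T              |     T     |     F     |     T      |         T          | F
F | T | T | F |    T    |    F    |       T       |       F        |        T        |           F           |              T              |     T     |     T     |     F      |         T          | T
F | T | F | T |    T    |    F    |       T       |       F        |        T        |           F           |              T              |     F     |     F     |     T      |         T          | F
F | T | F | F |    F    |    F    |       T       |       F        |        T        |           F           |              T              |     F     |     T     |     F      |         T          | T
F | F | T | T |    F    |    F    |       F       |       T        |        F        |           F           |              F              |     F     |     F     |     T      |         T          | F
F | F | T | F |    T    |    F    |       F       |       T        |        F        |           F           |              F              |     F     |     T     |     F      |         T          | T
F | F | F | T |    T    |    F    |       F       |       T        |        F        |           F           |              F              |     T     |     F     |     T      |         T          | F
F | F | F | F |    F    |    F    |       F       |       T        |        F        |           F           |              F              |     T     |     T     |     F      |         T          | T
The formula is true on 4 of the 16 rows.

4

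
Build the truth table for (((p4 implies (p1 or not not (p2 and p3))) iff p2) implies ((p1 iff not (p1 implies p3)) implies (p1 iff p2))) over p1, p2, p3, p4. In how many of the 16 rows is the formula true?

13

p1 | p2 | p3 | p4 | (p2 and p3) | not (p2 and p3) | not not (p2 and p3) | (p1 or not not (p2 and p3)) | (p1 implies p3) | not (p1 implies p3) | (p1 iff not (p1 implies p3)) | (p1 iff p2) | φ
-- | -- | -- | -- | ----------- | --------------- | ------------------- | --------------------------- | --------------- | ------------------- | ---------------------------- | ----------- | -
1  | 1  | 1  | 1  |      1      |        0        |          1          |              1              |        1        |          0          |              0               |      1      | 1
1  | 1  | 1  | 0  |      1      |        0        |          1          |              1              |        1        |          0          |              0               |      1      | 1
1  | 1  | 0  | 1  |      0      |        1        |          0          |              1              |        0        |          1          |              1               |      1      | 1
1  | 1  | 0  | 0  |      0      |        1        |          0          |              1              |        0        |          1          |              1               |      1      | 1
1  | 0  | 1  | 1  |      0      |        1        |          0          |              1              |        1        |          0          |              0               |      0      | 1
1  | 0  | 1  | 0  |      0      |        1        |          0          |              1              |        1        |          0          |              0               |      0      | 1
1  | 0  | 0  | 1  |      0      |        1        |          0          |              1              |        0        |          1          |              1               |      0      | 1
1  | 0  | 0  | 0  |      0      |        1        |          0          |              1              |        0        |          1          |              1               |      0      | 1
0  | 1  | 1  | 1  |      1      |        0        |          1          |              1              |        1        |          0          |              1               |      0      | 0
0  | 1  | 1  | 0  |      1      |        0        |          1          |              1              |        1        |          0          |              1               |      0      | 0
0  | 1  | 0  | 1  |      0      |        1        |          0          |              0              |        1        |          0          |              1               |      0      | 1
0  | 1  | 0  | 0  |      0      |        1        |          0          |              0              |        1        |          0          |              1               |      0      | 0
0  | 0  | 1  | 1  |      0      |        1        |          0          |              0              |        1        |          0          |              1               |      1      | 1
0  | 0  | 1  | 0  |      0      |        1        |          0          |              0              |        1        |          0          |              1               |      1      | 1
0  | 0  | 0  | 1  |      0      |        1        |          0          |              0              |        1        |          0          |              1               |      1      | 1
0  | 0  | 0  | 0  |      0      |        1        |          0          |              0              |        1        |          0          |              1               |      1      | 1
The formula is true on 13 of the 16 rows.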